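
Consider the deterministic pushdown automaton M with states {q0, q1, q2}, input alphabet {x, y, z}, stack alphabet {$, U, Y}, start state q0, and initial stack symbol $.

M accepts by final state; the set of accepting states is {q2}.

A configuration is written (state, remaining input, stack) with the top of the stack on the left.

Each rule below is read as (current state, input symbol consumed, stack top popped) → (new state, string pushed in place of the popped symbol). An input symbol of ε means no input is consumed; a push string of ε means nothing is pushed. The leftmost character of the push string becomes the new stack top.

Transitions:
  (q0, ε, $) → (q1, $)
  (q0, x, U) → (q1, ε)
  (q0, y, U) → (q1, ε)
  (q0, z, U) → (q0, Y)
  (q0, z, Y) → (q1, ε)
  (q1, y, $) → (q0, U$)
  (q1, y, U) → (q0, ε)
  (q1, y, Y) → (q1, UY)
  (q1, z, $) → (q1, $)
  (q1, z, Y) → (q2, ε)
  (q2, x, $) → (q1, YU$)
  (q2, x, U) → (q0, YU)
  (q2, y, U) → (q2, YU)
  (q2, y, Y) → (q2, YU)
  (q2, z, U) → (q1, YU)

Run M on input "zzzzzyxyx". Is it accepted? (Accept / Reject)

Reject

(q0, zzzzzyxyx, $)
  ε-move, top $: go to q1, push $ → (q1, zzzzzyxyx, $)
  read z, top $: go to q1, push $ → (q1, zzzzyxyx, $)
  read z, top $: go to q1, push $ → (q1, zzzyxyx, $)
  read z, top $: go to q1, push $ → (q1, zzyxyx, $)
  read z, top $: go to q1, push $ → (q1, zyxyx, $)
  read z, top $: go to q1, push $ → (q1, yxyx, $)
  read y, top $: go to q0, push U$ → (q0, xyx, U$)
  read x, top U: go to q1, push ε → (q1, yx, $)
  read y, top $: go to q0, push U$ → (q0, x, U$)
  read x, top U: go to q1, push ε → (q1, ε, $)
All input consumed; state q1 ∉ F and no further ε-move applies.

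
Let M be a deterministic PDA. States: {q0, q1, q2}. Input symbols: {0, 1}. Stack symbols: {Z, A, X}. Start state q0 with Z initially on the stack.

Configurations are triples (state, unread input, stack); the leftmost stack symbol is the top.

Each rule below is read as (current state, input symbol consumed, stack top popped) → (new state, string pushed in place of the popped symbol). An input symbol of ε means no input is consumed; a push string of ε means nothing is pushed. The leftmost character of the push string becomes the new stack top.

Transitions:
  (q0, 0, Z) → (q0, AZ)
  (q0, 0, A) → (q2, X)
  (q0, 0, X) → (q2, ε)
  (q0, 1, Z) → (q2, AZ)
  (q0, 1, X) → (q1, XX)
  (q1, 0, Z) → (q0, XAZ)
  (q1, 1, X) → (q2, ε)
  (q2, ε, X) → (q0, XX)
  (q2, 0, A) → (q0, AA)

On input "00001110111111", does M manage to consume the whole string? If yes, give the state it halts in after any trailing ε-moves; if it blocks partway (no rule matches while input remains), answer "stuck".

(q0, 00001110111111, Z)
  read 0, top Z: go to q0, push AZ → (q0, 0001110111111, AZ)
  read 0, top A: go to q2, push X → (q2, 001110111111, XZ)
  ε-move, top X: go to q0, push XX → (q0, 001110111111, XXZ)
  read 0, top X: go to q2, push ε → (q2, 01110111111, XZ)
  ε-move, top X: go to q0, push XX → (q0, 01110111111, XXZ)
  read 0, top X: go to q2, push ε → (q2, 1110111111, XZ)
  ε-move, top X: go to q0, push XX → (q0, 1110111111, XXZ)
  read 1, top X: go to q1, push XX → (q1, 110111111, XXXZ)
  read 1, top X: go to q2, push ε → (q2, 10111111, XXZ)
  ε-move, top X: go to q0, push XX → (q0, 10111111, XXXZ)
  read 1, top X: go to q1, push XX → (q1, 0111111, XXXXZ)
No transition for (q1, 0, top X); M blocks with input 0111111 remaining.

stuck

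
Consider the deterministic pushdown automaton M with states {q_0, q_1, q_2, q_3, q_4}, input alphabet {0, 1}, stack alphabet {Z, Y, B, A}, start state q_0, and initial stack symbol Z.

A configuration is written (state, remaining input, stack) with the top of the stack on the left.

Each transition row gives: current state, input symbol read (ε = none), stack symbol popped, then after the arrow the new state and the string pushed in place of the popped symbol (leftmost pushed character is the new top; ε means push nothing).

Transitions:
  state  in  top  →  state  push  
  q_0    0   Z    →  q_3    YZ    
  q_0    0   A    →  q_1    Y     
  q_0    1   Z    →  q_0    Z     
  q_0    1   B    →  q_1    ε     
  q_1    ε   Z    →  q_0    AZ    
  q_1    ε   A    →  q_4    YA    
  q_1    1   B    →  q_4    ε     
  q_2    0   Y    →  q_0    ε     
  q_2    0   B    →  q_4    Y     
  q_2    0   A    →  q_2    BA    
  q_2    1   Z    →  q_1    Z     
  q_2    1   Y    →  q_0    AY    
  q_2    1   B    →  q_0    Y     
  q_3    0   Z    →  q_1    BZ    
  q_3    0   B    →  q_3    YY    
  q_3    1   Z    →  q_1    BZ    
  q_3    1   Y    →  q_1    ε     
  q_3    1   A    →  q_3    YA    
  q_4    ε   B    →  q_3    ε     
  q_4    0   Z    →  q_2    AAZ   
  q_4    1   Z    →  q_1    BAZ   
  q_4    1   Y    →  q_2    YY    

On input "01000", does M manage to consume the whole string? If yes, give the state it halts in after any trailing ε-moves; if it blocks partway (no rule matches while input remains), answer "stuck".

(q_0, 01000, Z) ⊢ (q_3, 1000, YZ) ⊢ (q_1, 000, Z) ⊢ (q_0, 000, AZ) ⊢ (q_1, 00, YZ)
No transition for (q_1, 0, top Y); M blocks with input 00 remaining.

stuck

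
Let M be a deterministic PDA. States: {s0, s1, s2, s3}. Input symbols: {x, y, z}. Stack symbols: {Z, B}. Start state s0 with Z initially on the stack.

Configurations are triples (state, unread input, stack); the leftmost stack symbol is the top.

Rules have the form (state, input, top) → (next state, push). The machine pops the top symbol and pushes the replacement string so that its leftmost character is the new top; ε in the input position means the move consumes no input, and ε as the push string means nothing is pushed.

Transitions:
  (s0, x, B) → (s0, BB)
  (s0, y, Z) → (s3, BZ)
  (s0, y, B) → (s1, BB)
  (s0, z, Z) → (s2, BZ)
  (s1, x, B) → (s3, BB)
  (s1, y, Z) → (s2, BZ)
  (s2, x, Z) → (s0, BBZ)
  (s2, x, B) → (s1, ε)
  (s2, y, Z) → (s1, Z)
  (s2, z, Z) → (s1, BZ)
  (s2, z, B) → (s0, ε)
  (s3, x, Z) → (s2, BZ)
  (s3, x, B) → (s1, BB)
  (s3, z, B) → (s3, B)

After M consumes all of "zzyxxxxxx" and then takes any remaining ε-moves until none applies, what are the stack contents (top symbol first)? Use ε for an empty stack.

(s0, zzyxxxxxx, Z)
  read z, top Z: go to s2, push BZ → (s2, zyxxxxxx, BZ)
  read z, top B: go to s0, push ε → (s0, yxxxxxx, Z)
  read y, top Z: go to s3, push BZ → (s3, xxxxxx, BZ)
  read x, top B: go to s1, push BB → (s1, xxxxx, BBZ)
  read x, top B: go to s3, push BB → (s3, xxxx, BBBZ)
  read x, top B: go to s1, push BB → (s1, xxx, BBBBZ)
  read x, top B: go to s3, push BB → (s3, xx, BBBBBZ)
  read x, top B: go to s1, push BB → (s1, x, BBBBBBZ)
  read x, top B: go to s3, push BB → (s3, ε, BBBBBBBZ)
All input consumed in state s3 with stack BBBBBBBZ.

BBBBBBBZ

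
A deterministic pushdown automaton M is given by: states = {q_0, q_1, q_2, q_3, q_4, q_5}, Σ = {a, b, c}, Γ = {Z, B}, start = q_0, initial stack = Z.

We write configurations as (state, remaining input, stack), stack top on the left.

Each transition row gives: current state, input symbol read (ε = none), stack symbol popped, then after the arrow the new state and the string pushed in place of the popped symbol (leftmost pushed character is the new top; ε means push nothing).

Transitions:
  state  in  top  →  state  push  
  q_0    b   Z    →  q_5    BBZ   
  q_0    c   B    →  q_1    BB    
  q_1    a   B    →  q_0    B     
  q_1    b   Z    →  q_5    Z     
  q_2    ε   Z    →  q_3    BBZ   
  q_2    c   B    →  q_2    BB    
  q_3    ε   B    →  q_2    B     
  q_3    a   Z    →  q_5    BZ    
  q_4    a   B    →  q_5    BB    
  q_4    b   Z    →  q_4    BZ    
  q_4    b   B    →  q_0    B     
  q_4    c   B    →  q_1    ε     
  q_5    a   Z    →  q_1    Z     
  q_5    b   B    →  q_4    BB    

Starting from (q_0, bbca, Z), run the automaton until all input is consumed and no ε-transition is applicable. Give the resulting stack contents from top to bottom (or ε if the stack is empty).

BBZ

(q_0, bbca, Z)
  read b, top Z: go to q_5, push BBZ → (q_5, bca, BBZ)
  read b, top B: go to q_4, push BB → (q_4, ca, BBBZ)
  read c, top B: go to q_1, push ε → (q_1, a, BBZ)
  read a, top B: go to q_0, push B → (q_0, ε, BBZ)
All input consumed in state q_0 with stack BBZ.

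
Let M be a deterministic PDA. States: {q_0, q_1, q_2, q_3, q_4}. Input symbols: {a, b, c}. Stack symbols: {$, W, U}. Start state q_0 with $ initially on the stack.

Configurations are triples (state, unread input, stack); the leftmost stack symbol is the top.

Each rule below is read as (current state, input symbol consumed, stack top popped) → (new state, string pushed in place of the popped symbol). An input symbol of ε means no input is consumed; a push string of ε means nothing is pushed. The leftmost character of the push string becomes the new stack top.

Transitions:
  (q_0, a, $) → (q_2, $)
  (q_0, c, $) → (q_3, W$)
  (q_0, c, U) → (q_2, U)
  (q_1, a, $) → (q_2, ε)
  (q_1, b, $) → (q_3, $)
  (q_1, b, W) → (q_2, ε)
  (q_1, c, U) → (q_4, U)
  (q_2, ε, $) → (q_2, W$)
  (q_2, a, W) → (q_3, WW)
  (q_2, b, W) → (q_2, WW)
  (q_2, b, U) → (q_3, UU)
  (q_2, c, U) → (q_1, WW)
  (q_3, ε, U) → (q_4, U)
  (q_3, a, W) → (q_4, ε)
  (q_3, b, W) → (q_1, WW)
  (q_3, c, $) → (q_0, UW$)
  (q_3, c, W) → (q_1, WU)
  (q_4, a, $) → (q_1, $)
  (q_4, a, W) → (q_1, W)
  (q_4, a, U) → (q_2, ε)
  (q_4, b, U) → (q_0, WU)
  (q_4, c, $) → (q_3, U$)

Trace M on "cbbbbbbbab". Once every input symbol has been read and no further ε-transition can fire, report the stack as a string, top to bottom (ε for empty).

(q_0, cbbbbbbbab, $)
  read c, top $: go to q_3, push W$ → (q_3, bbbbbbbab, W$)
  read b, top W: go to q_1, push WW → (q_1, bbbbbbab, WW$)
  read b, top W: go to q_2, push ε → (q_2, bbbbbab, W$)
  read b, top W: go to q_2, push WW → (q_2, bbbbab, WW$)
  read b, top W: go to q_2, push WW → (q_2, bbbab, WWW$)
  read b, top W: go to q_2, push WW → (q_2, bbab, WWWW$)
  read b, top W: go to q_2, push WW → (q_2, bab, WWWWW$)
  read b, top W: go to q_2, push WW → (q_2, ab, WWWWWW$)
  read a, top W: go to q_3, push WW → (q_3, b, WWWWWWW$)
  read b, top W: go to q_1, push WW → (q_1, ε, WWWWWWWW$)
All input consumed in state q_1 with stack WWWWWWWW$.

WWWWWWWW$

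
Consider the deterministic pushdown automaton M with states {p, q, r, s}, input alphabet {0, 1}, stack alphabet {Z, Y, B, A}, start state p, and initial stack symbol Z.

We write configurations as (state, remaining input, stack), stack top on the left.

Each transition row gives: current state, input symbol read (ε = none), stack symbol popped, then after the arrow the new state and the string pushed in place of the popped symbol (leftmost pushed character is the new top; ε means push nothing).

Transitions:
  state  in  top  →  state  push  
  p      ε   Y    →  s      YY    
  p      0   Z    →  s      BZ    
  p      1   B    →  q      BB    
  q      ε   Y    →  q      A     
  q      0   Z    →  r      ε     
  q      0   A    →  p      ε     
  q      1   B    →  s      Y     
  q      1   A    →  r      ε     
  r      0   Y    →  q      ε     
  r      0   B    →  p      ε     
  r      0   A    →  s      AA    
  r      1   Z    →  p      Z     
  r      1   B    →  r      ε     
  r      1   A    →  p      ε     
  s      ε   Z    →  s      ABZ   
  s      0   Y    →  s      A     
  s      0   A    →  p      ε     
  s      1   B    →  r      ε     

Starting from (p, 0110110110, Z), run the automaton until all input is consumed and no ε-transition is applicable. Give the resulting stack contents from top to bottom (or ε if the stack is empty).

(p, 0110110110, Z)
  read 0, top Z: go to s, push BZ → (s, 110110110, BZ)
  read 1, top B: go to r, push ε → (r, 10110110, Z)
  read 1, top Z: go to p, push Z → (p, 0110110, Z)
  read 0, top Z: go to s, push BZ → (s, 110110, BZ)
  read 1, top B: go to r, push ε → (r, 10110, Z)
  read 1, top Z: go to p, push Z → (p, 0110, Z)
  read 0, top Z: go to s, push BZ → (s, 110, BZ)
  read 1, top B: go to r, push ε → (r, 10, Z)
  read 1, top Z: go to p, push Z → (p, 0, Z)
  read 0, top Z: go to s, push BZ → (s, ε, BZ)
All input consumed in state s with stack BZ.

BZ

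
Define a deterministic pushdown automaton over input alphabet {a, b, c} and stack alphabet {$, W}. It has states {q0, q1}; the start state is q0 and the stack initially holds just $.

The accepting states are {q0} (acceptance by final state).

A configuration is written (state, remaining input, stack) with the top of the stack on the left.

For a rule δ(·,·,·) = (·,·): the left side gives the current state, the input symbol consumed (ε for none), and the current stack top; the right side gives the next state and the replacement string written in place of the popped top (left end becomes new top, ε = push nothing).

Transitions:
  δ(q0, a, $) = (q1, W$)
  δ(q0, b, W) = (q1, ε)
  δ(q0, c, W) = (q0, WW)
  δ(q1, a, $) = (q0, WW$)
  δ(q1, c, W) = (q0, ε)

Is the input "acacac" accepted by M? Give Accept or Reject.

(q0, acacac, $) ⊢ (q1, cacac, W$) ⊢ (q0, acac, $) ⊢ (q1, cac, W$) ⊢ (q0, ac, $) ⊢ (q1, c, W$) ⊢ (q0, ε, $)
All input consumed; state q0 ∈ F.

Accept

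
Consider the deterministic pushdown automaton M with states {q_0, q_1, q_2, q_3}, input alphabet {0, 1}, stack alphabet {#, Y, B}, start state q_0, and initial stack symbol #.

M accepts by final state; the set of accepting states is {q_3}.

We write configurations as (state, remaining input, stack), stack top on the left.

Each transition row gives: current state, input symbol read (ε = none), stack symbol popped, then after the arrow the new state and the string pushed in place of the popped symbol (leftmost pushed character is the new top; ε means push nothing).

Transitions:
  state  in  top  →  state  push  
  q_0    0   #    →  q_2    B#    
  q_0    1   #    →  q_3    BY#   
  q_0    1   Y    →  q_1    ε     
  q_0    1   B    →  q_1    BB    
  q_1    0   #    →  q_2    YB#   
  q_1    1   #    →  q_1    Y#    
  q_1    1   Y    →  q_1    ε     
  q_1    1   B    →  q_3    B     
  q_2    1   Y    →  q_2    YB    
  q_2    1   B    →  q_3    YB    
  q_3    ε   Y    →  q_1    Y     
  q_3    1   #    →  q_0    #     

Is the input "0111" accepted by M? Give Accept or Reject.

Accept

(q_0, 0111, #)
  read 0, top #: go to q_2, push B# → (q_2, 111, B#)
  read 1, top B: go to q_3, push YB → (q_3, 11, YB#)
  ε-move, top Y: go to q_1, push Y → (q_1, 11, YB#)
  read 1, top Y: go to q_1, push ε → (q_1, 1, B#)
  read 1, top B: go to q_3, push B → (q_3, ε, B#)
All input consumed; state q_3 ∈ F.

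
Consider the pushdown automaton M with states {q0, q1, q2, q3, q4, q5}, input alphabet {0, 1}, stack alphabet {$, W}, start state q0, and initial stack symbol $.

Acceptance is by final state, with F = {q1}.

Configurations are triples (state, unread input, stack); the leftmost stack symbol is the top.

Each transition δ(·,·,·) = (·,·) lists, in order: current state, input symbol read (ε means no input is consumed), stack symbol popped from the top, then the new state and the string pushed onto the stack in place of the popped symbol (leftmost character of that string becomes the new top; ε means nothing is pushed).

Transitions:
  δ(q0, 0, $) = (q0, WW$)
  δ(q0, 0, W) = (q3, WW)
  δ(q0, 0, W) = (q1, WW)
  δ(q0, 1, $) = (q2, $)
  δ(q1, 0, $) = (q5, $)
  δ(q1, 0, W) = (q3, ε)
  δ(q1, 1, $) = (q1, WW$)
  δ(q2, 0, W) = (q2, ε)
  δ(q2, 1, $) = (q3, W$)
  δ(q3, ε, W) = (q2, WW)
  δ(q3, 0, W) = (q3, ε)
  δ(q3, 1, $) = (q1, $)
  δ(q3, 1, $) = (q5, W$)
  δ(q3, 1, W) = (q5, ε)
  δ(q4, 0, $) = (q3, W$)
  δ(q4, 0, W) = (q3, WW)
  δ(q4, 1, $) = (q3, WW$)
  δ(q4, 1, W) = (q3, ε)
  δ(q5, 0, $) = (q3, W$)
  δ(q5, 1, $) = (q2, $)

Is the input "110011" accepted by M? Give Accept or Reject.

No computation consumes all input and reaches a final state.

Reject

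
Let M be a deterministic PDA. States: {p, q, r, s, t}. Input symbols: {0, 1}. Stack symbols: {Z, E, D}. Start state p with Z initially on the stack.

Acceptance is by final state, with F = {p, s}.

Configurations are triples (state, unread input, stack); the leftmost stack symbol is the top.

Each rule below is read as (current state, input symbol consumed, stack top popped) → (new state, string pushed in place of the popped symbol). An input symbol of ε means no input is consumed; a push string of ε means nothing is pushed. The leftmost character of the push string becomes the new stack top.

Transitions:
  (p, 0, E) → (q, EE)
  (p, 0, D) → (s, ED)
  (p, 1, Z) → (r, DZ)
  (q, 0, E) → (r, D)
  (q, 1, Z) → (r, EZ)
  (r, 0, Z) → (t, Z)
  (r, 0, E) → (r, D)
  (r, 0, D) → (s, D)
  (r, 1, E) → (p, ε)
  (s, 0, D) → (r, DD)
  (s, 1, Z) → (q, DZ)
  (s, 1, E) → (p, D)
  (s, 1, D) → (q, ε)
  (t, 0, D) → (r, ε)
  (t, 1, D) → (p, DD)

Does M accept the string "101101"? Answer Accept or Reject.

Reject

(p, 101101, Z)
  read 1, top Z: go to r, push DZ → (r, 01101, DZ)
  read 0, top D: go to s, push D → (s, 1101, DZ)
  read 1, top D: go to q, push ε → (q, 101, Z)
  read 1, top Z: go to r, push EZ → (r, 01, EZ)
  read 0, top E: go to r, push D → (r, 1, DZ)
No transition applies at (r, 1, DZ); input not fully consumed.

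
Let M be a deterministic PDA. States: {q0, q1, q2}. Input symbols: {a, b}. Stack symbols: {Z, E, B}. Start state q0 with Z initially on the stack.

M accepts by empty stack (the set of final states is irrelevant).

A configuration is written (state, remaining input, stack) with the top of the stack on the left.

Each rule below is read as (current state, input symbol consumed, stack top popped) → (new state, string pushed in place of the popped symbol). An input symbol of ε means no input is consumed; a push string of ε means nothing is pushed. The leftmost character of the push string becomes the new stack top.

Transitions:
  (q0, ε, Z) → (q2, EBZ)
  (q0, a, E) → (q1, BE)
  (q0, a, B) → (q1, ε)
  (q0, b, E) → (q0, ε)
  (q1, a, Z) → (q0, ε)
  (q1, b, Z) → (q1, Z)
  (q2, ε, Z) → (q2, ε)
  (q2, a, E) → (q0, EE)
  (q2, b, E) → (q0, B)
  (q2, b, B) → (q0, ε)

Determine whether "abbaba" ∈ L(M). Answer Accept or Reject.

(q0, abbaba, Z) ⊢ (q2, abbaba, EBZ) ⊢ (q0, bbaba, EEBZ) ⊢ (q0, baba, EBZ) ⊢ (q0, aba, BZ) ⊢ (q1, ba, Z) ⊢ (q1, a, Z) ⊢ (q0, ε, ε)
All input consumed and the stack is empty.

Accept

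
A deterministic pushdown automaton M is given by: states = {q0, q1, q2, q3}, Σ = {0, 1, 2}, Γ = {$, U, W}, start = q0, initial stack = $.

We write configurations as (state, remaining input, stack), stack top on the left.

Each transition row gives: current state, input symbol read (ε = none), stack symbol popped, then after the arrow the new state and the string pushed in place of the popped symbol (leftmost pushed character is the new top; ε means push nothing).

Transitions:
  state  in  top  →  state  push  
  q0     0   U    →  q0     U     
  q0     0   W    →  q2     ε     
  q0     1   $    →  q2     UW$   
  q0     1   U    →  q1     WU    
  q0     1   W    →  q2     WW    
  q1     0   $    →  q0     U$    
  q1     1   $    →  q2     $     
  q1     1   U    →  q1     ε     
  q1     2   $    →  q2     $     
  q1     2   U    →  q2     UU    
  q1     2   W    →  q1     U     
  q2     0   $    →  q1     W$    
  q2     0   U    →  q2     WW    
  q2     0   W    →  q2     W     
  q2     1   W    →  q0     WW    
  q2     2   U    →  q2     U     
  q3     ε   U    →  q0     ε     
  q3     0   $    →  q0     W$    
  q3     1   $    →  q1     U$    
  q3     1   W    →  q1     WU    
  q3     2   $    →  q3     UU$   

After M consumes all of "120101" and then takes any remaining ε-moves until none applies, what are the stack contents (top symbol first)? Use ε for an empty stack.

WWWW$

(q0, 120101, $) ⊢ (q2, 20101, UW$) ⊢ (q2, 0101, UW$) ⊢ (q2, 101, WWW$) ⊢ (q0, 01, WWWW$) ⊢ (q2, 1, WWW$) ⊢ (q0, ε, WWWW$)
All input consumed in state q0 with stack WWWW$.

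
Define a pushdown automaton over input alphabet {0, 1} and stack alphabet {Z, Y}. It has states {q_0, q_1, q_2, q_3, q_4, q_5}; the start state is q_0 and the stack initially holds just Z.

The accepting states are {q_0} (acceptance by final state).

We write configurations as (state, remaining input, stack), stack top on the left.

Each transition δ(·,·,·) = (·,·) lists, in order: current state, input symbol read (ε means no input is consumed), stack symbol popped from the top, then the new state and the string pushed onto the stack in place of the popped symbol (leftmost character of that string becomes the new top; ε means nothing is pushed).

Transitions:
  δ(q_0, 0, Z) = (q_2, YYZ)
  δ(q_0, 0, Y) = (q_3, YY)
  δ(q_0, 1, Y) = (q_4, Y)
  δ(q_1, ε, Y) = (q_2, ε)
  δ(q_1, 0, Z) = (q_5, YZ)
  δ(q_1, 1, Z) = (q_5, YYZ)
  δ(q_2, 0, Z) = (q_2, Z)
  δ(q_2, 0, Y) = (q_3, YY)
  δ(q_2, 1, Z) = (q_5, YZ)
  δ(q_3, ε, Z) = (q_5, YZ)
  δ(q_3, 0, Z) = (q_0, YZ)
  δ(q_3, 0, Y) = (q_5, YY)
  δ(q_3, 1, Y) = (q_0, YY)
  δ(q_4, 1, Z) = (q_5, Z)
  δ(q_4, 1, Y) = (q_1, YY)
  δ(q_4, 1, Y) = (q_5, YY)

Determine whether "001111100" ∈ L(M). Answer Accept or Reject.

No computation consumes all input and reaches a final state.

Reject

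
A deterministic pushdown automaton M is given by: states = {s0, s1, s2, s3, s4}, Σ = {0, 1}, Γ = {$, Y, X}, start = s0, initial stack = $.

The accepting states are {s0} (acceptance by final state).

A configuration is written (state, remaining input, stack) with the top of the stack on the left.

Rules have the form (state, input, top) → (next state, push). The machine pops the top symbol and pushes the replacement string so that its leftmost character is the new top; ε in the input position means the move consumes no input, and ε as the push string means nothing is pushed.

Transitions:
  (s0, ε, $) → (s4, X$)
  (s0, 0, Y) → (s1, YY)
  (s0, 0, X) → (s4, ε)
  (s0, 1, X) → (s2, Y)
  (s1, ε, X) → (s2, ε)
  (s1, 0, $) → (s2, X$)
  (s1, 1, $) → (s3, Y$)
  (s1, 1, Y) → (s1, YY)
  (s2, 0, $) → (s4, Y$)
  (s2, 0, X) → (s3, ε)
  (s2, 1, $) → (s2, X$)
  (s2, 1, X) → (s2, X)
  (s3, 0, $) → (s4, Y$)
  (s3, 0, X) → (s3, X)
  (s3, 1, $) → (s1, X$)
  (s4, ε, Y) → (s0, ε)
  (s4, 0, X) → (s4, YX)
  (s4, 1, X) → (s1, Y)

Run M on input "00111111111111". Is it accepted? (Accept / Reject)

Reject

(s0, 00111111111111, $) ⊢ (s4, 00111111111111, X$) ⊢ (s4, 0111111111111, YX$) ⊢ (s0, 0111111111111, X$) ⊢ (s4, 111111111111, $)
No transition applies at (s4, 111111111111, $); input not fully consumed.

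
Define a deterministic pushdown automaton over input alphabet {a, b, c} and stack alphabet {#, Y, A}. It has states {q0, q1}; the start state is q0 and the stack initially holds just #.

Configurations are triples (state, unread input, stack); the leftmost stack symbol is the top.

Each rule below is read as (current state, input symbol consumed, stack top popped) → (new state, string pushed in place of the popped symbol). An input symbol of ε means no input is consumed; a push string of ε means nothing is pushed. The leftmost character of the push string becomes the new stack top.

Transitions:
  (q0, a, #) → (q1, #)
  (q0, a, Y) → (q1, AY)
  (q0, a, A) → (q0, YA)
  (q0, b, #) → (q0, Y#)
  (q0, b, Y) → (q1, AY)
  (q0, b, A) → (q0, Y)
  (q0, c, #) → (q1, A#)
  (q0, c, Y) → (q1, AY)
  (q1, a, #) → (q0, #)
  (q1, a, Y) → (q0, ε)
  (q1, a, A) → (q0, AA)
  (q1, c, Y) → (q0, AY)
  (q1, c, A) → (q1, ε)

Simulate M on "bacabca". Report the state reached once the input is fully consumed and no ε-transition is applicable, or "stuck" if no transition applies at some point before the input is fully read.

(q0, bacabca, #)
  read b, top #: go to q0, push Y# → (q0, acabca, Y#)
  read a, top Y: go to q1, push AY → (q1, cabca, AY#)
  read c, top A: go to q1, push ε → (q1, abca, Y#)
  read a, top Y: go to q0, push ε → (q0, bca, #)
  read b, top #: go to q0, push Y# → (q0, ca, Y#)
  read c, top Y: go to q1, push AY → (q1, a, AY#)
  read a, top A: go to q0, push AA → (q0, ε, AAY#)
All input consumed; M is in state q0.

q0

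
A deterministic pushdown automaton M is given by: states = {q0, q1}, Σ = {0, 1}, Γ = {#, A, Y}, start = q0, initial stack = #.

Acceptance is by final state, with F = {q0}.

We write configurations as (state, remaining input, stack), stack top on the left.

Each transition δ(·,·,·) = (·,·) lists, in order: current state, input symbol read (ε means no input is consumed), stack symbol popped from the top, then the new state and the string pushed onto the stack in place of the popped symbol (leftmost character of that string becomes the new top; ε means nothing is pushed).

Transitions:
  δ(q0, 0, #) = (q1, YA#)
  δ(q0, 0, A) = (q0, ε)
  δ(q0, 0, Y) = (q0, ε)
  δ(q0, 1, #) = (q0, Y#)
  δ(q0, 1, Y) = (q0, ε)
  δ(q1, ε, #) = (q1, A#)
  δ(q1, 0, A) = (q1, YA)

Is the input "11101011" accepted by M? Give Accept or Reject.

Accept

(q0, 11101011, #) ⊢ (q0, 1101011, Y#) ⊢ (q0, 101011, #) ⊢ (q0, 01011, Y#) ⊢ (q0, 1011, #) ⊢ (q0, 011, Y#) ⊢ (q0, 11, #) ⊢ (q0, 1, Y#) ⊢ (q0, ε, #)
All input consumed; state q0 ∈ F.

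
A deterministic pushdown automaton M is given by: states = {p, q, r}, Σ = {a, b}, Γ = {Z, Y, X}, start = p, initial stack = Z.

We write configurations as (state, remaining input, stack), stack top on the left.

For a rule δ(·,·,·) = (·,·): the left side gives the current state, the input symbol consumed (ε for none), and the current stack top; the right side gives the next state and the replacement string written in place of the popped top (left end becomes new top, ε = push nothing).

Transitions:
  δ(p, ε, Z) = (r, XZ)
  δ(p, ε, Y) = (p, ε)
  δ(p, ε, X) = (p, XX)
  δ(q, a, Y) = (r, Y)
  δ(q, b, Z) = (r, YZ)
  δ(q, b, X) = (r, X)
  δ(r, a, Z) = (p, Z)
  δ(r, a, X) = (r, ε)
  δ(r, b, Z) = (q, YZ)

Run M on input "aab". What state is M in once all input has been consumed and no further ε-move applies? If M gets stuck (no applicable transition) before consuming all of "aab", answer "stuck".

(p, aab, Z)
  ε-move, top Z: go to r, push XZ → (r, aab, XZ)
  read a, top X: go to r, push ε → (r, ab, Z)
  read a, top Z: go to p, push Z → (p, b, Z)
  ε-move, top Z: go to r, push XZ → (r, b, XZ)
No transition for (r, b, top X); M blocks with input b remaining.

stuck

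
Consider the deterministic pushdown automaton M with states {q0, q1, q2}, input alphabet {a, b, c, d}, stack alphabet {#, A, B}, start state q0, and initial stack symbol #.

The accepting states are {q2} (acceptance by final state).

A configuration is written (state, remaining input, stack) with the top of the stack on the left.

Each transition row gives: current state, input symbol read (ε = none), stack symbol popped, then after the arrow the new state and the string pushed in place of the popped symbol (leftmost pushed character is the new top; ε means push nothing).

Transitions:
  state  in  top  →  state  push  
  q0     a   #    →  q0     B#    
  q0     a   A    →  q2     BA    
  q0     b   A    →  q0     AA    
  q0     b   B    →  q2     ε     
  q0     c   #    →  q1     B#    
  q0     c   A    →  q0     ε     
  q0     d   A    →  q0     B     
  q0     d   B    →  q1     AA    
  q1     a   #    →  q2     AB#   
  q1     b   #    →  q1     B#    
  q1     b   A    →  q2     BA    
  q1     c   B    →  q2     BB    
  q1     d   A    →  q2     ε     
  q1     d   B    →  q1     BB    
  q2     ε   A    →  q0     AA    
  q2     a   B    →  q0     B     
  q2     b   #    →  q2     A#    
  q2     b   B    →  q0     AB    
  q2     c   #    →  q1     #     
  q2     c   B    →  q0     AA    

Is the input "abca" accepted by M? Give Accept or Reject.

(q0, abca, #)
  read a, top #: go to q0, push B# → (q0, bca, B#)
  read b, top B: go to q2, push ε → (q2, ca, #)
  read c, top #: go to q1, push # → (q1, a, #)
  read a, top #: go to q2, push AB# → (q2, ε, AB#)
All input consumed; state q2 ∈ F.

Accept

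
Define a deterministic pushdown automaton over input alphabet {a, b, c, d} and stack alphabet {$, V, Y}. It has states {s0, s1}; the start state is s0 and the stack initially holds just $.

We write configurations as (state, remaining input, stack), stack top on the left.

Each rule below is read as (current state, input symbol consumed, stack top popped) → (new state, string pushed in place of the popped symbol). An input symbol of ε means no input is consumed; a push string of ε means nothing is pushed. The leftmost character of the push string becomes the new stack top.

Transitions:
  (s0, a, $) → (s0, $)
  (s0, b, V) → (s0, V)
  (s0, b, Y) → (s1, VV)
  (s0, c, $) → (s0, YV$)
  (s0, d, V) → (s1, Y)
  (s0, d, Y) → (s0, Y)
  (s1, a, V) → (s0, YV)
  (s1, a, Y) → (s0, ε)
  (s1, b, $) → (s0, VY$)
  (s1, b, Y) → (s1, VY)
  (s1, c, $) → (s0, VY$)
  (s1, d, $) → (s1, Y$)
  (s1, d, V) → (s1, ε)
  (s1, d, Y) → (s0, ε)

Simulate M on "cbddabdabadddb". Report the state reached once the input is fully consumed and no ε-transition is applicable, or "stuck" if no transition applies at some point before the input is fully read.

(s0, cbddabdabadddb, $)
  read c, top $: go to s0, push YV$ → (s0, bddabdabadddb, YV$)
  read b, top Y: go to s1, push VV → (s1, ddabdabadddb, VVV$)
  read d, top V: go to s1, push ε → (s1, dabdabadddb, VV$)
  read d, top V: go to s1, push ε → (s1, abdabadddb, V$)
  read a, top V: go to s0, push YV → (s0, bdabadddb, YV$)
  read b, top Y: go to s1, push VV → (s1, dabadddb, VVV$)
  read d, top V: go to s1, push ε → (s1, abadddb, VV$)
  read a, top V: go to s0, push YV → (s0, badddb, YVV$)
  read b, top Y: go to s1, push VV → (s1, adddb, VVVV$)
  read a, top V: go to s0, push YV → (s0, dddb, YVVVV$)
  read d, top Y: go to s0, push Y → (s0, ddb, YVVVV$)
  read d, top Y: go to s0, push Y → (s0, db, YVVVV$)
  read d, top Y: go to s0, push Y → (s0, b, YVVVV$)
  read b, top Y: go to s1, push VV → (s1, ε, VVVVVV$)
All input consumed; M is in state s1.

s1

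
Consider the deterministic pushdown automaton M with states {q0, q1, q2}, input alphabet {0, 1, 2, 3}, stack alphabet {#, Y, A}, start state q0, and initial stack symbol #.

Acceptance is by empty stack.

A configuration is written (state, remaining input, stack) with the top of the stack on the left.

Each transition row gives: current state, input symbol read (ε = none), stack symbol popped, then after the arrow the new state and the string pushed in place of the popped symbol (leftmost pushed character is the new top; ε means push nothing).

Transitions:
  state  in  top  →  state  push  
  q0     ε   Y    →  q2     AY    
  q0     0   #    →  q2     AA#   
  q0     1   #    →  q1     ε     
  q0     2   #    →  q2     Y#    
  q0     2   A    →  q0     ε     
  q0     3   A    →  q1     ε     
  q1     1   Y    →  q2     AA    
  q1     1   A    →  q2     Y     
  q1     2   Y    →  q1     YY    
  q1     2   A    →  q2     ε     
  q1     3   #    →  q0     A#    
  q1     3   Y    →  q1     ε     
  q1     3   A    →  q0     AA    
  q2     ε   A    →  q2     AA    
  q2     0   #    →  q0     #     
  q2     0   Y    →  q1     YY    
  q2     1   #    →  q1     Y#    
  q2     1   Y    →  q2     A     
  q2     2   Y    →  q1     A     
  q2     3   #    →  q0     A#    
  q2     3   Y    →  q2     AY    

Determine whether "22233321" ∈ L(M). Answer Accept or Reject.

Accept

(q0, 22233321, #)
  read 2, top #: go to q2, push Y# → (q2, 2233321, Y#)
  read 2, top Y: go to q1, push A → (q1, 233321, A#)
  read 2, top A: go to q2, push ε → (q2, 33321, #)
  read 3, top #: go to q0, push A# → (q0, 3321, A#)
  read 3, top A: go to q1, push ε → (q1, 321, #)
  read 3, top #: go to q0, push A# → (q0, 21, A#)
  read 2, top A: go to q0, push ε → (q0, 1, #)
  read 1, top #: go to q1, push ε → (q1, ε, ε)
All input consumed and the stack is empty.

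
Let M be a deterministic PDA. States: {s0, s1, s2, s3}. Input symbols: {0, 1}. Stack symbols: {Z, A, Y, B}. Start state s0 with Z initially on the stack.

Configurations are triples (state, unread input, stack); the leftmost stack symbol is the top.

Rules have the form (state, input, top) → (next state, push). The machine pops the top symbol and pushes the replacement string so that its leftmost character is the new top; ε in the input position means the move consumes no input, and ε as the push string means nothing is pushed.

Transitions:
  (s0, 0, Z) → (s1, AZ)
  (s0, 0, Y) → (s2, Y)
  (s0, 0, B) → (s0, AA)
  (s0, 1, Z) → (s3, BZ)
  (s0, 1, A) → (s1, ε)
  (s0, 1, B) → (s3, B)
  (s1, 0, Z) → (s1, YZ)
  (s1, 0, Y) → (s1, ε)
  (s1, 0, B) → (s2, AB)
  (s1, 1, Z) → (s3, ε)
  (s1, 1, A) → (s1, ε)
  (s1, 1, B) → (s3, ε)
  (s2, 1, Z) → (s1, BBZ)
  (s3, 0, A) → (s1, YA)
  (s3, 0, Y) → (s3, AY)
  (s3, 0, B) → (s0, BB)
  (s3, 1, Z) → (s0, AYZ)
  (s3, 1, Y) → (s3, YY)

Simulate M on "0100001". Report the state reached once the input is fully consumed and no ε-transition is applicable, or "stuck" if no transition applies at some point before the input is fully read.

s3

(s0, 0100001, Z) ⊢ (s1, 100001, AZ) ⊢ (s1, 00001, Z) ⊢ (s1, 0001, YZ) ⊢ (s1, 001, Z) ⊢ (s1, 01, YZ) ⊢ (s1, 1, Z) ⊢ (s3, ε, ε)
All input consumed; M is in state s3.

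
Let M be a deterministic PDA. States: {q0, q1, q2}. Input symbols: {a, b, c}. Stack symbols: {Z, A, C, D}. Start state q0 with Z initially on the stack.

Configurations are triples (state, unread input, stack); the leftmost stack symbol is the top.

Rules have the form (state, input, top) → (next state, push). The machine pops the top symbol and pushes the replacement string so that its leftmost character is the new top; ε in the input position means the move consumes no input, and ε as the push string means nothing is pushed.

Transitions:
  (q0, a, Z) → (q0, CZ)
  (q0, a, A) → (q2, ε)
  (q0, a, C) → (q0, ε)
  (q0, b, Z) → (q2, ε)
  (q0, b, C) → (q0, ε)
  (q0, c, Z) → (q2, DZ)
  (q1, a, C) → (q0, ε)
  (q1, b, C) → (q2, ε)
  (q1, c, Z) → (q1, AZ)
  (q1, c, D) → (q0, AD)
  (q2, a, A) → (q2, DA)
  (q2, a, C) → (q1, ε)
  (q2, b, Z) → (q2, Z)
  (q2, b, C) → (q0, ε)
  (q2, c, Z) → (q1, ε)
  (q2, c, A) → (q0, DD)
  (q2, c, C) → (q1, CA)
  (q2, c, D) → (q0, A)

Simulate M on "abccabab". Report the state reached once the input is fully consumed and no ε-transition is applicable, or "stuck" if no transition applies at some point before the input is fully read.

stuck

(q0, abccabab, Z)
  read a, top Z: go to q0, push CZ → (q0, bccabab, CZ)
  read b, top C: go to q0, push ε → (q0, ccabab, Z)
  read c, top Z: go to q2, push DZ → (q2, cabab, DZ)
  read c, top D: go to q0, push A → (q0, abab, AZ)
  read a, top A: go to q2, push ε → (q2, bab, Z)
  read b, top Z: go to q2, push Z → (q2, ab, Z)
No transition for (q2, a, top Z); M blocks with input ab remaining.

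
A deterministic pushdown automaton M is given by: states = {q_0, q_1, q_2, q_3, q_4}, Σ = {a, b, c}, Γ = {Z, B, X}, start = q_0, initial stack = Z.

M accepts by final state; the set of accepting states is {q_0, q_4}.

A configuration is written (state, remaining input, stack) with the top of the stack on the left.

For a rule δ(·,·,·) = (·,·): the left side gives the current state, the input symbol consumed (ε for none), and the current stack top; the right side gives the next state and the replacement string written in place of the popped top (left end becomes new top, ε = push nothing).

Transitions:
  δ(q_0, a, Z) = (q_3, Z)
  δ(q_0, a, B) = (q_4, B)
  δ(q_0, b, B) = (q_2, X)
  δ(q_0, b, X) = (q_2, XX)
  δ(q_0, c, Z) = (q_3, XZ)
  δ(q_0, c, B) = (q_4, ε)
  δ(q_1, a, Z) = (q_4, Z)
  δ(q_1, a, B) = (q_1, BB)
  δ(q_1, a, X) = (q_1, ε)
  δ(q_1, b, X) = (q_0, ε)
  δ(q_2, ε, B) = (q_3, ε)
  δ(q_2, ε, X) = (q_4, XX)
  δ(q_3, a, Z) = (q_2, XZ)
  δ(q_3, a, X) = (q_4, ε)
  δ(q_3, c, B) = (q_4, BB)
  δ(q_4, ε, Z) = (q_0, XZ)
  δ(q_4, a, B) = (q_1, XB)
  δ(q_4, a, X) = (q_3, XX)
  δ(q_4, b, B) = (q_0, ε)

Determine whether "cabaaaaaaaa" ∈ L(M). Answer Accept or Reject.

Accept

(q_0, cabaaaaaaaa, Z) ⊢ (q_3, abaaaaaaaa, XZ) ⊢ (q_4, baaaaaaaa, Z) ⊢ (q_0, baaaaaaaa, XZ) ⊢ (q_2, aaaaaaaa, XXZ) ⊢ (q_4, aaaaaaaa, XXXZ) ⊢ (q_3, aaaaaaa, XXXXZ) ⊢ (q_4, aaaaaa, XXXZ) ⊢ (q_3, aaaaa, XXXXZ) ⊢ (q_4, aaaa, XXXZ) ⊢ (q_3, aaa, XXXXZ) ⊢ (q_4, aa, XXXZ) ⊢ (q_3, a, XXXXZ) ⊢ (q_4, ε, XXXZ)
All input consumed; state q_4 ∈ F.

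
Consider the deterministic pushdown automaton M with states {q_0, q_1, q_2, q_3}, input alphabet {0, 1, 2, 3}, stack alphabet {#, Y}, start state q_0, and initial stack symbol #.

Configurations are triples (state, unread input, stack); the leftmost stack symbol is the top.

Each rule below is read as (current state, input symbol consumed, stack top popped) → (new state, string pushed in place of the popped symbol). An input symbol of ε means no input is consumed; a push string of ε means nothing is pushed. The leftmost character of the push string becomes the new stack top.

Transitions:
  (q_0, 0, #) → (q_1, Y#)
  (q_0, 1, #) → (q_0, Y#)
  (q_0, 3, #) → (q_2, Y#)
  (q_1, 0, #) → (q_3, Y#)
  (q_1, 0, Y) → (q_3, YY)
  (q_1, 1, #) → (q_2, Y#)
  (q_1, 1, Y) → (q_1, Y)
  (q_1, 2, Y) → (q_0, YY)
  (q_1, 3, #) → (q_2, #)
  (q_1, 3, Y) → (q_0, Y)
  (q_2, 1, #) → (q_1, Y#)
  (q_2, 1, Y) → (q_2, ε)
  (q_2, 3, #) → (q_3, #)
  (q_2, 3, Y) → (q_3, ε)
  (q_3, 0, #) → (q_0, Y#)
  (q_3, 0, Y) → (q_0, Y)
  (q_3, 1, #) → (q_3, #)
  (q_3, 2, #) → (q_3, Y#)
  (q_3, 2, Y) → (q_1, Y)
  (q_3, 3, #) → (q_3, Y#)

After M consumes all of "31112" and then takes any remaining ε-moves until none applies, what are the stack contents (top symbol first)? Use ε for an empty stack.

YY#

(q_0, 31112, #)
  read 3, top #: go to q_2, push Y# → (q_2, 1112, Y#)
  read 1, top Y: go to q_2, push ε → (q_2, 112, #)
  read 1, top #: go to q_1, push Y# → (q_1, 12, Y#)
  read 1, top Y: go to q_1, push Y → (q_1, 2, Y#)
  read 2, top Y: go to q_0, push YY → (q_0, ε, YY#)
All input consumed in state q_0 with stack YY#.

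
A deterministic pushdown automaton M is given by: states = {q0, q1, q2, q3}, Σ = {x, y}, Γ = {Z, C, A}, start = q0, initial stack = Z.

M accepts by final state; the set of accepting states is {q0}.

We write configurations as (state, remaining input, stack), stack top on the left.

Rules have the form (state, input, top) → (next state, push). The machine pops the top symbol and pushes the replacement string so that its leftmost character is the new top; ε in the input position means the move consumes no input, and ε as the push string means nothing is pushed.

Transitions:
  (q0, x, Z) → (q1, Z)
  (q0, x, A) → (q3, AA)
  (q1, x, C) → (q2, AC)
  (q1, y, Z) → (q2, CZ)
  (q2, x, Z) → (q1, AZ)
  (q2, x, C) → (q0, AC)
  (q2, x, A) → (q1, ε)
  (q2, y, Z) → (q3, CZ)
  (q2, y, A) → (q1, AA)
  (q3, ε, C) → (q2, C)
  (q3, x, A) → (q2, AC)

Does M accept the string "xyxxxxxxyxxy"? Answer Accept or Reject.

Reject

(q0, xyxxxxxxyxxy, Z)
  read x, top Z: go to q1, push Z → (q1, yxxxxxxyxxy, Z)
  read y, top Z: go to q2, push CZ → (q2, xxxxxxyxxy, CZ)
  read x, top C: go to q0, push AC → (q0, xxxxxyxxy, ACZ)
  read x, top A: go to q3, push AA → (q3, xxxxyxxy, AACZ)
  read x, top A: go to q2, push AC → (q2, xxxyxxy, ACACZ)
  read x, top A: go to q1, push ε → (q1, xxyxxy, CACZ)
  read x, top C: go to q2, push AC → (q2, xyxxy, ACACZ)
  read x, top A: go to q1, push ε → (q1, yxxy, CACZ)
No transition applies at (q1, yxxy, CACZ); input not fully consumed.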